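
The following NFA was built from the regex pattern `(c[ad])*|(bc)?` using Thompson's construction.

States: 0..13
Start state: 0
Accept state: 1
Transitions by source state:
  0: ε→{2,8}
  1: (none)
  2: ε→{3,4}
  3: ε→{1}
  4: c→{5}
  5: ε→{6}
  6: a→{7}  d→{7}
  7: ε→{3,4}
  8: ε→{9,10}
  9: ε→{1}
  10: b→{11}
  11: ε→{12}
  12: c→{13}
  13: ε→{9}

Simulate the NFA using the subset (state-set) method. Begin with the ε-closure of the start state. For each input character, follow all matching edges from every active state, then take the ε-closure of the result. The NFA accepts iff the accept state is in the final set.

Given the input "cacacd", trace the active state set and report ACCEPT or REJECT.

Answer: ACCEPT

Steps:
start: ε-closure({0}) = {0,1,2,3,4,8,9,10}
'c' @ 1: {5,6}
'a' @ 2: {1,3,4,7}  [accepting]
'c' @ 3: {5,6}
'a' @ 4: {1,3,4,7}  [accepting]
'c' @ 5: {5,6}
'd' @ 6: {1,3,4,7}  [accepting]
final: {1,3,4,7}; accept 1 in set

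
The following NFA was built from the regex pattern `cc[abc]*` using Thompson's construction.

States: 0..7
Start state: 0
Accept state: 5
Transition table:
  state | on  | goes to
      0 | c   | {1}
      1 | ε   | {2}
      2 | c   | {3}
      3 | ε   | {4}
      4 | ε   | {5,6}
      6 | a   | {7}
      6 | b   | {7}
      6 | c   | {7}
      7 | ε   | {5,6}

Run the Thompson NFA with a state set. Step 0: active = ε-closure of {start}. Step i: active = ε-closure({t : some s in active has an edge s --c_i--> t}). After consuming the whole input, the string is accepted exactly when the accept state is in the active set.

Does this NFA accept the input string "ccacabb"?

initial (ε-close {0}): {0}
'c' @ 1: {1,2}
'c' @ 2: {3,4,5,6}  ✓accept
'a' @ 3: {5,6,7}  ✓accept
'c' @ 4: {5,6,7}  ✓accept
'a' @ 5: {5,6,7}  ✓accept
'b' @ 6: {5,6,7}  ✓accept
'b' @ 7: {5,6,7}  ✓accept
after full input: {5,6,7}  (accept=5 in)

Answer: ACCEPT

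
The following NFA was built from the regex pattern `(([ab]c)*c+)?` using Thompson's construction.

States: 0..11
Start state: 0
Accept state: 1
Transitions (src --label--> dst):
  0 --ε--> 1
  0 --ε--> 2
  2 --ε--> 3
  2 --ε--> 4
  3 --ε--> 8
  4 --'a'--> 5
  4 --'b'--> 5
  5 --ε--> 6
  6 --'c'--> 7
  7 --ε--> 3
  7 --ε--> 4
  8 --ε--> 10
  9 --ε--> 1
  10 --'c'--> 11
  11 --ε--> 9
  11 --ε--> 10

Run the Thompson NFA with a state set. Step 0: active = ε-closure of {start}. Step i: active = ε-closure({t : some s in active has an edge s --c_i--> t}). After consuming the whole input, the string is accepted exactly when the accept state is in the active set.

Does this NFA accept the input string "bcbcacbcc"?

start: ε-closure({0}) = {0,1,2,3,4,8,10}
'b' @ 1: {5,6}
'c' @ 2: {3,4,7,8,10}
'b' @ 3: {5,6}
'c' @ 4: {3,4,7,8,10}
'a' @ 5: {5,6}
'c' @ 6: {3,4,7,8,10}
'b' @ 7: {5,6}
'c' @ 8: {3,4,7,8,10}
'c' @ 9: {1,9,10,11}  ✓accept
end set {1,9,10,11} — state 1 in

Answer: ACCEPT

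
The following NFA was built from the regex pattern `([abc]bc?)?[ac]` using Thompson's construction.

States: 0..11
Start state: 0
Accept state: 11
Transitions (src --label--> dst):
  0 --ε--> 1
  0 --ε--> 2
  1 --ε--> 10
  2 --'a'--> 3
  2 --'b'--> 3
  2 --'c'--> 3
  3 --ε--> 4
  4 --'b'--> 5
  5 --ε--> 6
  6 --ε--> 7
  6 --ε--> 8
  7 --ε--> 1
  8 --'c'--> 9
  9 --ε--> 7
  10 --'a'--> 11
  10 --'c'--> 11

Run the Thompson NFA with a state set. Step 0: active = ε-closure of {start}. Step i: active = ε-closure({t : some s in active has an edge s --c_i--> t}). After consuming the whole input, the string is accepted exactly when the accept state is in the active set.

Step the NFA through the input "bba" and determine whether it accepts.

initial (ε-close {0}): {0,1,2,10}
'b' @ 1: {3,4}
'b' @ 2: {1,5,6,7,8,10}
'a' @ 3: {11}  [accepting]
final: {11}; accept 11 in set

Answer: ACCEPT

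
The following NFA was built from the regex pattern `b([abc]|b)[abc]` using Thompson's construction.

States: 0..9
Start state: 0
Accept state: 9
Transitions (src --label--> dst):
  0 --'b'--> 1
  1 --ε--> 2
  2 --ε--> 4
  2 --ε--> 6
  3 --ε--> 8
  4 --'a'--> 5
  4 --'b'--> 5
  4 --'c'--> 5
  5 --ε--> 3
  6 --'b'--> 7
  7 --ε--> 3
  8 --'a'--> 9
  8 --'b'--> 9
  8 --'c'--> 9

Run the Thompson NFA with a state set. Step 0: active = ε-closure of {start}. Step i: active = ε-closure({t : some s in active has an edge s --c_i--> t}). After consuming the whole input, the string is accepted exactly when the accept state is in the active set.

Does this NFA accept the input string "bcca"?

start: ε-closure({0}) = {0}
'b' @ 1: {1,2,4,6}
'c' @ 2: {3,5,8}
'c' @ 3: {9}  ✓accept
'a' @ 4: {}  — no active states
after full input: {}  (accept=9 not in)

Answer: REJECT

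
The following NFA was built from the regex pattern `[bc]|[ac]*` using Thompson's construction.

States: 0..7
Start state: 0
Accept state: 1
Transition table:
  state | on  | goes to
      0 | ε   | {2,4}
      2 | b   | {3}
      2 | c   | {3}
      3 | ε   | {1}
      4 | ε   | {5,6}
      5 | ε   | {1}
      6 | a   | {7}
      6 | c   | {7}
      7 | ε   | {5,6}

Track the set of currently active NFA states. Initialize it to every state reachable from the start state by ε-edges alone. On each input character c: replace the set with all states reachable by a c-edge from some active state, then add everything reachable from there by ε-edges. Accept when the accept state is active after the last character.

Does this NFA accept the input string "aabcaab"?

Answer: REJECT

Steps:
initial (ε-close {0}): {0,1,2,4,5,6}
'a' @ 1: {1,5,6,7}  ✓accept
'a' @ 2: {1,5,6,7}  ✓accept
'b' @ 3: {}  — no active states
rest 'caab' ignored (set empty)
end set {} — state 1 not in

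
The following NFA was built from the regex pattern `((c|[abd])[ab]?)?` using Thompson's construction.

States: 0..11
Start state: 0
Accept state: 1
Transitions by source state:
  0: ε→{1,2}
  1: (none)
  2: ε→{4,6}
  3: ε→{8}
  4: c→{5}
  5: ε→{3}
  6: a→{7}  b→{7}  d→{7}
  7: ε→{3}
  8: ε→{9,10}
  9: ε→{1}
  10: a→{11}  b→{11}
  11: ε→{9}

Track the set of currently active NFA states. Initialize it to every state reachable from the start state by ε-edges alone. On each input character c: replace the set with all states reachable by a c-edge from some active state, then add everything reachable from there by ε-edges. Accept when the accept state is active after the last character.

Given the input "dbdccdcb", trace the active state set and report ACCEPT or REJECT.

Answer: REJECT

Trace:
initial (ε-close {0}): {0,1,2,4,6}
'd' @ 1: {1,3,7,8,9,10}  (accept∈set)
'b' @ 2: {1,9,11}  (accept∈set)
'd' @ 3: {}  — dead — no transitions
rest 'ccdcb' ignored (set empty)
after full input: {}  (accept=1 not in)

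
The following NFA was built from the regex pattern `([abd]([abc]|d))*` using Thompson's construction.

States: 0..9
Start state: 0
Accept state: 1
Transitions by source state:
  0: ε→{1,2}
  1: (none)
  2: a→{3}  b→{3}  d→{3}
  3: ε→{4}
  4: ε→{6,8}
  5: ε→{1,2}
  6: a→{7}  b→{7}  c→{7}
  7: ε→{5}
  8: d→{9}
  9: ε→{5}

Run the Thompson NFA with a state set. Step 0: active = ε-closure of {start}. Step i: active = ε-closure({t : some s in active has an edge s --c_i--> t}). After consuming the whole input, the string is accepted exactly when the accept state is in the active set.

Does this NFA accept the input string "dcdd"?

Answer: ACCEPT

Steps:
start: ε-closure({0}) = {0,1,2}
'd' @ 1: {3,4,6,8}
'c' @ 2: {1,2,5,7}  ✓accept
'd' @ 3: {3,4,6,8}
'd' @ 4: {1,2,5,9}  ✓accept
final: {1,2,5,9}; accept 1 in set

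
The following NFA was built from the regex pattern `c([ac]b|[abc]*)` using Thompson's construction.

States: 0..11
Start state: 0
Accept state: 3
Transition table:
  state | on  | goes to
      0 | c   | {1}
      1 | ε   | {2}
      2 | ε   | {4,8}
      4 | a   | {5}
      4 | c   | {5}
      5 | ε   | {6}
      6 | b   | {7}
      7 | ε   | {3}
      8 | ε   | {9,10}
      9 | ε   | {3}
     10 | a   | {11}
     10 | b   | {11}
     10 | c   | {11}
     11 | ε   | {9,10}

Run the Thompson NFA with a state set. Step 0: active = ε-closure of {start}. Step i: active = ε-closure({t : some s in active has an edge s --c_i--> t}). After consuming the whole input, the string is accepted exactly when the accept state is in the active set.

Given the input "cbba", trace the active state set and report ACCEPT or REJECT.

initial (ε-close {0}): {0}
'c' @ 1: {1,2,3,4,8,9,10}  (accept∈set)
'b' @ 2: {3,9,10,11}  (accept∈set)
'b' @ 3: {3,9,10,11}  (accept∈set)
'a' @ 4: {3,9,10,11}  (accept∈set)
final: {3,9,10,11}; accept 3 in set

Answer: ACCEPT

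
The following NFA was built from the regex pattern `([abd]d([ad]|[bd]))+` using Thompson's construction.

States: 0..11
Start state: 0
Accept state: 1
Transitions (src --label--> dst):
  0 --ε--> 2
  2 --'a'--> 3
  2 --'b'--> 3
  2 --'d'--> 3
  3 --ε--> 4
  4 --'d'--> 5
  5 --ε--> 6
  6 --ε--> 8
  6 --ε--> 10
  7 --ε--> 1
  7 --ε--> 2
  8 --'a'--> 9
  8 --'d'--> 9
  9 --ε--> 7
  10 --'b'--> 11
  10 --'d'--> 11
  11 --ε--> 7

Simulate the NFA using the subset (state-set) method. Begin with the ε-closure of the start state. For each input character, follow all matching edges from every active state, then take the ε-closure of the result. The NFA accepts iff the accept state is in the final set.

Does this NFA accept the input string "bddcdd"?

Answer: REJECT

Steps:
start: ε-closure({0}) = {0,2}
'b' @ 1: {3,4}
'd' @ 2: {5,6,8,10}
'd' @ 3: {1,2,7,9,11}  (accept∈set)
'c' @ 4: {}  — dead — no transitions
rest 'dd' ignored (set empty)
end set {} — state 1 not in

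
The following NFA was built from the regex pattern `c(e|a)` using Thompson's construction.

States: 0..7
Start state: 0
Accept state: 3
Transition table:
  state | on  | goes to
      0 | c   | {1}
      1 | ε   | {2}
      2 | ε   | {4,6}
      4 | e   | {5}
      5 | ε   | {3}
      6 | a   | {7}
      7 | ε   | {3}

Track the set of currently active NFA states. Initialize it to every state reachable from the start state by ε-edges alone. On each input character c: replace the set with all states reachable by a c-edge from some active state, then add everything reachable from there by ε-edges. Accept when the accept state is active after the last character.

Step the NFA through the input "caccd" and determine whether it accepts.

S₀ = ε-closure({0}) = {0}
'c' @ 1: {1,2,4,6}
'a' @ 2: {3,7}  (accept∈set)
'c' @ 3: {}  — dead — no transitions
rest 'cd' ignored (set empty)
final: {}; accept 3 not in set

Answer: REJECT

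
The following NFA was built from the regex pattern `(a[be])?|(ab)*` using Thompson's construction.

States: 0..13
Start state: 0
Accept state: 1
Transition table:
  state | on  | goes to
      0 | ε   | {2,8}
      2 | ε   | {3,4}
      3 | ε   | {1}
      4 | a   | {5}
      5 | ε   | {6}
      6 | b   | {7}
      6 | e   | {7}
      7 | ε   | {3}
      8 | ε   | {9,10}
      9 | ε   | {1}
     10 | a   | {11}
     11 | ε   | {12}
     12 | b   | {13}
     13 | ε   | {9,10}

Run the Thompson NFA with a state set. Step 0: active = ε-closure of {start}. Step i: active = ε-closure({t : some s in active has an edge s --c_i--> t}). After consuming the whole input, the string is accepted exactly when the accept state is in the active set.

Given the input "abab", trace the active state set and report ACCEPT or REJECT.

S₀ = ε-closure({0}) = {0,1,2,3,4,8,9,10}
'a' @ 1: {5,6,11,12}
'b' @ 2: {1,3,7,9,10,13}  ✓accept
'a' @ 3: {11,12}
'b' @ 4: {1,9,10,13}  ✓accept
after full input: {1,9,10,13}  (accept=1 in)

Answer: ACCEPT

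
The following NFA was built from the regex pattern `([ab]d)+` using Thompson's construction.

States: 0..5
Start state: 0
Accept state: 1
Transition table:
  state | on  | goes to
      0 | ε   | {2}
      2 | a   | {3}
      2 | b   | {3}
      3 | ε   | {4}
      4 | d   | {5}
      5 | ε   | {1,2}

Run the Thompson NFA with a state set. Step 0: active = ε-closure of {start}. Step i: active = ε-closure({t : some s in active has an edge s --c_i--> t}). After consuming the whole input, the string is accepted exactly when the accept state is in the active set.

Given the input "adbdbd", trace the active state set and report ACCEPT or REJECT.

initial (ε-close {0}): {0,2}
'a' @ 1: {3,4}
'd' @ 2: {1,2,5}  [accepting]
'b' @ 3: {3,4}
'd' @ 4: {1,2,5}  [accepting]
'b' @ 5: {3,4}
'd' @ 6: {1,2,5}  [accepting]
end set {1,2,5} — state 1 in

Answer: ACCEPT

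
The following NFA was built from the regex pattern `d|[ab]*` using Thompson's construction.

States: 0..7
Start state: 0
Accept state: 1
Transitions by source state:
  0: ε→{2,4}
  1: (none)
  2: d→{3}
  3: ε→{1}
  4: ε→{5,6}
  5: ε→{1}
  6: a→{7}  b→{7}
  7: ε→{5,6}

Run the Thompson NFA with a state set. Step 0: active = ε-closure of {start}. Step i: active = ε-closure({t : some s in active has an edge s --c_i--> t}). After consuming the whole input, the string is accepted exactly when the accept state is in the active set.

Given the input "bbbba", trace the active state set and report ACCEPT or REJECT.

Answer: ACCEPT

Trace:
S₀ = ε-closure({0}) = {0,1,2,4,5,6}
'b' @ 1: {1,5,6,7}  (accept∈set)
'b' @ 2: {1,5,6,7}  (accept∈set)
'b' @ 3: {1,5,6,7}  (accept∈set)
'b' @ 4: {1,5,6,7}  (accept∈set)
'a' @ 5: {1,5,6,7}  (accept∈set)
final: {1,5,6,7}; accept 1 in set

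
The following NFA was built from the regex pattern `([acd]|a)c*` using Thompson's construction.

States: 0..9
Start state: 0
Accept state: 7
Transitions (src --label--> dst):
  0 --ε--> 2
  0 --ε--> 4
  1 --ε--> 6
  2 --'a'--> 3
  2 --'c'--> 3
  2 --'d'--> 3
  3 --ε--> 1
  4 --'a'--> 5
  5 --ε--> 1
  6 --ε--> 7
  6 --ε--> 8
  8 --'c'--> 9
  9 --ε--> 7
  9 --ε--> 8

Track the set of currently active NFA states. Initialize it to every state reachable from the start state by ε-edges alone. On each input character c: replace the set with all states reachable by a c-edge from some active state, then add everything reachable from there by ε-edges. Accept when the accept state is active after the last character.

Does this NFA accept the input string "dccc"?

start: ε-closure({0}) = {0,2,4}
'd' @ 1: {1,3,6,7,8}  ✓accept
'c' @ 2: {7,8,9}  ✓accept
'c' @ 3: {7,8,9}  ✓accept
'c' @ 4: {7,8,9}  ✓accept
after full input: {7,8,9}  (accept=7 in)

Answer: ACCEPT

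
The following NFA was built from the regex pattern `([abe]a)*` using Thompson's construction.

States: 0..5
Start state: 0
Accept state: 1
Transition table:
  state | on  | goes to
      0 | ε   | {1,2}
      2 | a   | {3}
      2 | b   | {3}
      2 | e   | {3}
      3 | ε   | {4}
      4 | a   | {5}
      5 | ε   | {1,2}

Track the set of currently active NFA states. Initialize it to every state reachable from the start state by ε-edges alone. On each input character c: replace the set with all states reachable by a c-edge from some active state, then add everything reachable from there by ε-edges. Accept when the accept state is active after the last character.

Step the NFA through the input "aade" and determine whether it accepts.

Answer: REJECT

Trace:
S₀ = ε-closure({0}) = {0,1,2}
'a' @ 1: {3,4}
'a' @ 2: {1,2,5}  ✓accept
'd' @ 3: {}  — dead — no transitions
rest 'e' ignored (set empty)
after full input: {}  (accept=1 not in)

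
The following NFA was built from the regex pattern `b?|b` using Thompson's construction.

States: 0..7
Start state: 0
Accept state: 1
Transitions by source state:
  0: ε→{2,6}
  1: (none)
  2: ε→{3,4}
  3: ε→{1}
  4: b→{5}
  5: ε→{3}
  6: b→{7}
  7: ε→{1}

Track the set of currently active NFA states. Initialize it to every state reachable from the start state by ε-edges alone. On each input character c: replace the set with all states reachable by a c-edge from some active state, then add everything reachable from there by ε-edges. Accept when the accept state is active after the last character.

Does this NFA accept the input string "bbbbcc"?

Answer: REJECT

Steps:
initial (ε-close {0}): {0,1,2,3,4,6}
'b' @ 1: {1,3,5,7}  [accepting]
'b' @ 2: {}  — no active states
rest 'bbcc' ignored (set empty)
final: {}; accept 1 not in set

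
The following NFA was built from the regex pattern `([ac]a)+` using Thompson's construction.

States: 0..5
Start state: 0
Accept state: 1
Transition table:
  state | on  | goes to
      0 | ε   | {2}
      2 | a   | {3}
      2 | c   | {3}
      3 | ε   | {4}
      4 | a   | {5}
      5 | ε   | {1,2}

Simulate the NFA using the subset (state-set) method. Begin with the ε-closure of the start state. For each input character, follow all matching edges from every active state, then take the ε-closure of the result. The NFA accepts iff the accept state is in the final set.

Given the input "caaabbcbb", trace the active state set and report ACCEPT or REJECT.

Answer: REJECT

Trace:
initial (ε-close {0}): {0,2}
'c' @ 1: {3,4}
'a' @ 2: {1,2,5}  ✓accept
'a' @ 3: {3,4}
'a' @ 4: {1,2,5}  ✓accept
'b' @ 5: {}  — state set empty
rest 'bcbb' ignored (set empty)
end set {} — state 1 not in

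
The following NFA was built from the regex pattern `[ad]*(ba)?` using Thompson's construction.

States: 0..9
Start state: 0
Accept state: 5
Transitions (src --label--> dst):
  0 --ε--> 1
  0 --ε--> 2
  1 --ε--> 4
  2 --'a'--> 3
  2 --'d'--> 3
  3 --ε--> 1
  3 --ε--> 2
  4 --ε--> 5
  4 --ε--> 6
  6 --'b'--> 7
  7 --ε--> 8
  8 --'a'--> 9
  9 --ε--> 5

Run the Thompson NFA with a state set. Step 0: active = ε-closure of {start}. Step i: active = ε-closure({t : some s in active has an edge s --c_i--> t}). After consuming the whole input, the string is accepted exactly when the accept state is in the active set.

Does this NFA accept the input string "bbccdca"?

initial (ε-close {0}): {0,1,2,4,5,6}
'b' @ 1: {7,8}
'b' @ 2: {}  — no active states
rest 'ccdca' ignored (set empty)
after full input: {}  (accept=5 not in)

Answer: REJECT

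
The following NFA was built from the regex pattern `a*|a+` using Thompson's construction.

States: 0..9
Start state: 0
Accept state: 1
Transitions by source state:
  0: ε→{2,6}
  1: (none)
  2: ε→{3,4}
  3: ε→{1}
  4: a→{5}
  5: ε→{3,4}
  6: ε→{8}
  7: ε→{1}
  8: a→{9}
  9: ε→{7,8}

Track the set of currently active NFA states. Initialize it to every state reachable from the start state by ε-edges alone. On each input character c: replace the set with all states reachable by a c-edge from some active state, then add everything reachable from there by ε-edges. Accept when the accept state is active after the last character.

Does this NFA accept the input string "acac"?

S₀ = ε-closure({0}) = {0,1,2,3,4,6,8}
'a' @ 1: {1,3,4,5,7,8,9}  [accepting]
'c' @ 2: {}  — dead — no transitions
rest 'ac' ignored (set empty)
final: {}; accept 1 not in set

Answer: REJECT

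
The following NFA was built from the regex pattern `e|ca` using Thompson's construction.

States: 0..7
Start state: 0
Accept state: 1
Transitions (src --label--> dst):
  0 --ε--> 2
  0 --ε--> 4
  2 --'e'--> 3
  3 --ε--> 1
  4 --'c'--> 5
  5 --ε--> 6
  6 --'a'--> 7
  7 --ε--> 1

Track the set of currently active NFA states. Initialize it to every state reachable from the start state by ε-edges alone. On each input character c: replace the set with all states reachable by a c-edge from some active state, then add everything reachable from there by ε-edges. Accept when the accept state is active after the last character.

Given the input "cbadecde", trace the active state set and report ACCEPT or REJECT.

S₀ = ε-closure({0}) = {0,2,4}
'c' @ 1: {5,6}
'b' @ 2: {}  — state set empty
rest 'adecde' ignored (set empty)
final: {}; accept 1 not in set

Answer: REJECT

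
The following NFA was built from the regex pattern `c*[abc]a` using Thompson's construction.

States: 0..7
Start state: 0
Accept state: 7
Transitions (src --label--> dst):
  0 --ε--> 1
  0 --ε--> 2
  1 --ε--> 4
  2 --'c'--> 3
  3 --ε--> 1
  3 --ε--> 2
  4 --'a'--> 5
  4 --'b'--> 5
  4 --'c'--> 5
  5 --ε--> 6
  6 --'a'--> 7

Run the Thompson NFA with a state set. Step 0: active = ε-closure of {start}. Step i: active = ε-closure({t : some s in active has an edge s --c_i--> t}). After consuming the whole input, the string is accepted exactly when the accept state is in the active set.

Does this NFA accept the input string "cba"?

Answer: ACCEPT

Steps:
S₀ = ε-closure({0}) = {0,1,2,4}
'c' @ 1: {1,2,3,4,5,6}
'b' @ 2: {5,6}
'a' @ 3: {7}  ✓accept
after full input: {7}  (accept=7 in)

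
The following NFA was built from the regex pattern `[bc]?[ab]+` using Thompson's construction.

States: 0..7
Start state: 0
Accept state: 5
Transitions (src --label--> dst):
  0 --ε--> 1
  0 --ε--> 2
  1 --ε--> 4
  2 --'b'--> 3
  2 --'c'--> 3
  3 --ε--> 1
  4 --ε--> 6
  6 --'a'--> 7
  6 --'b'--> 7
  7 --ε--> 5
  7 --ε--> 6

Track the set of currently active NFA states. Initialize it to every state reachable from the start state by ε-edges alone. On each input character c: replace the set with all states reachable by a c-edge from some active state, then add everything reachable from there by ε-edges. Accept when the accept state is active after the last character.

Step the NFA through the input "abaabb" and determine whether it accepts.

S₀ = ε-closure({0}) = {0,1,2,4,6}
'a' @ 1: {5,6,7}  (accept∈set)
'b' @ 2: {5,6,7}  (accept∈set)
'a' @ 3: {5,6,7}  (accept∈set)
'a' @ 4: {5,6,7}  (accept∈set)
'b' @ 5: {5,6,7}  (accept∈set)
'b' @ 6: {5,6,7}  (accept∈set)
after full input: {5,6,7}  (accept=5 in)

Answer: ACCEPT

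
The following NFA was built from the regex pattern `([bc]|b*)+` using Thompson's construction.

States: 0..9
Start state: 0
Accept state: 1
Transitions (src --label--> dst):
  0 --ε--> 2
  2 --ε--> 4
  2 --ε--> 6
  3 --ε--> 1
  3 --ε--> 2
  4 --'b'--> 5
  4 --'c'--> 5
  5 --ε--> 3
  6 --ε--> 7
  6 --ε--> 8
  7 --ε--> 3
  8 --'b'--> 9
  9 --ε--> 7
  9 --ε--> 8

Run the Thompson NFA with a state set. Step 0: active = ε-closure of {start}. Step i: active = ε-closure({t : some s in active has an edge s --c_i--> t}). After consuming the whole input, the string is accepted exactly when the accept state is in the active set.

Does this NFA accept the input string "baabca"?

start: ε-closure({0}) = {0,1,2,3,4,6,7,8}
'b' @ 1: {1,2,3,4,5,6,7,8,9}  ✓accept
'a' @ 2: {}  — state set empty
rest 'abca' ignored (set empty)
after full input: {}  (accept=1 not in)

Answer: REJECT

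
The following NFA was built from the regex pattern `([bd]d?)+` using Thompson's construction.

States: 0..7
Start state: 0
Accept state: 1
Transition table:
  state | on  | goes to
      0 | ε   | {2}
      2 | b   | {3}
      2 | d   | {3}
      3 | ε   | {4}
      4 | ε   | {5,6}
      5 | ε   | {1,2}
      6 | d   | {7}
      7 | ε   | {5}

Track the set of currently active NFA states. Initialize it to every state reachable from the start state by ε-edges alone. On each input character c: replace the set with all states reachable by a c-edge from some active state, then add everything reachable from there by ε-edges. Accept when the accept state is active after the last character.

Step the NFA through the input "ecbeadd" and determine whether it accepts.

Answer: REJECT

Derivation:
S₀ = ε-closure({0}) = {0,2}
'e' @ 1: {}  — dead — no transitions
rest 'cbeadd' ignored (set empty)
after full input: {}  (accept=1 not in)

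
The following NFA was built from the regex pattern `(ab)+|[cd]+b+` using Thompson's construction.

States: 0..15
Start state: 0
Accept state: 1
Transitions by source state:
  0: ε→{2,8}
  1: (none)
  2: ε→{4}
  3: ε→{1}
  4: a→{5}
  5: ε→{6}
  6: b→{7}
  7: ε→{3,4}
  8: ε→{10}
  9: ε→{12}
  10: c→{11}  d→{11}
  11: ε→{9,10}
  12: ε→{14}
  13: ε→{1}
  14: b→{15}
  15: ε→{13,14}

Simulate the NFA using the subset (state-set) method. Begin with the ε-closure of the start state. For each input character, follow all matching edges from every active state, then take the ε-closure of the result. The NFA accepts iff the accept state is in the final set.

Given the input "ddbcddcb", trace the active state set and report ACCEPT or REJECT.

S₀ = ε-closure({0}) = {0,2,4,8,10}
'd' @ 1: {9,10,11,12,14}
'd' @ 2: {9,10,11,12,14}
'b' @ 3: {1,13,14,15}  [accepting]
'c' @ 4: {}  — dead — no transitions
rest 'ddcb' ignored (set empty)
after full input: {}  (accept=1 not in)

Answer: REJECT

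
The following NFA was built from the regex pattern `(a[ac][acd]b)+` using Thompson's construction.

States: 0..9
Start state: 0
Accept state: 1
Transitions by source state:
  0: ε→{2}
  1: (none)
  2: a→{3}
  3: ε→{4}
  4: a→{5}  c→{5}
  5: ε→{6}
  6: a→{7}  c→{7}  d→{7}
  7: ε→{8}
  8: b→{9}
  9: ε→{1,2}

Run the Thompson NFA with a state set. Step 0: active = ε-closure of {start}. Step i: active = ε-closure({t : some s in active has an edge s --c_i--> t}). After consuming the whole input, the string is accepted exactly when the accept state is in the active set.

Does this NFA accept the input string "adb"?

S₀ = ε-closure({0}) = {0,2}
'a' @ 1: {3,4}
'd' @ 2: {}  — no active states
rest 'b' ignored (set empty)
final: {}; accept 1 not in set

Answer: REJECT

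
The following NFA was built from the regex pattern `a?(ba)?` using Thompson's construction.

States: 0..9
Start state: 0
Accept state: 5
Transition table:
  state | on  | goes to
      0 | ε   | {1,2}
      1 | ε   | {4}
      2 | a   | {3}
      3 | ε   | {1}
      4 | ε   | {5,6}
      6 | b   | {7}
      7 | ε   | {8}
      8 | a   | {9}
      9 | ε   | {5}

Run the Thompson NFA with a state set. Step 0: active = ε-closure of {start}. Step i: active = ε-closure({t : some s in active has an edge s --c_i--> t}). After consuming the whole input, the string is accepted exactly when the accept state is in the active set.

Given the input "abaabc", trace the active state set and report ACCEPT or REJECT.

start: ε-closure({0}) = {0,1,2,4,5,6}
'a' @ 1: {1,3,4,5,6}  ✓accept
'b' @ 2: {7,8}
'a' @ 3: {5,9}  ✓accept
'a' @ 4: {}  — state set empty
rest 'bc' ignored (set empty)
end set {} — state 5 not in

Answer: REJECT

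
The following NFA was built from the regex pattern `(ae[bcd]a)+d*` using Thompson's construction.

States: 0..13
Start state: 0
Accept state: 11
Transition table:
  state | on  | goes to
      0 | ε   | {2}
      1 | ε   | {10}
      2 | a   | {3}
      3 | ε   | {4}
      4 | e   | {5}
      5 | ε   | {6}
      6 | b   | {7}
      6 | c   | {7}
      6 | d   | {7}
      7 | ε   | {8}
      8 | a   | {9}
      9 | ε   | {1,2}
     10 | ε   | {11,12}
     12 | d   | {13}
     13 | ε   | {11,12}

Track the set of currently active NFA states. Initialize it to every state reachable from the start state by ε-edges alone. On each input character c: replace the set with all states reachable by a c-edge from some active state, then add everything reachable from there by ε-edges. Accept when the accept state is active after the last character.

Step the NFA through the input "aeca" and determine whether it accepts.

Answer: ACCEPT

Trace:
start: ε-closure({0}) = {0,2}
'a' @ 1: {3,4}
'e' @ 2: {5,6}
'c' @ 3: {7,8}
'a' @ 4: {1,2,9,10,11,12}  [accepting]
end set {1,2,9,10,11,12} — state 11 in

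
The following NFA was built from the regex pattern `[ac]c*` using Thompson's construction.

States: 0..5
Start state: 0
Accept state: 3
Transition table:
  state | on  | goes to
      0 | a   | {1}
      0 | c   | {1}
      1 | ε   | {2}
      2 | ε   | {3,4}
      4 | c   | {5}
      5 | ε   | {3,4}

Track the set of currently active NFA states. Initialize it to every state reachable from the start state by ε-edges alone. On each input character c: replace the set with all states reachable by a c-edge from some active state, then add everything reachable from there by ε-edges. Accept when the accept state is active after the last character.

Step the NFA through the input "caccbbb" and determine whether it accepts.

Answer: REJECT

Derivation:
start: ε-closure({0}) = {0}
'c' @ 1: {1,2,3,4}  (accept∈set)
'a' @ 2: {}  — no active states
rest 'ccbbb' ignored (set empty)
final: {}; accept 3 not in set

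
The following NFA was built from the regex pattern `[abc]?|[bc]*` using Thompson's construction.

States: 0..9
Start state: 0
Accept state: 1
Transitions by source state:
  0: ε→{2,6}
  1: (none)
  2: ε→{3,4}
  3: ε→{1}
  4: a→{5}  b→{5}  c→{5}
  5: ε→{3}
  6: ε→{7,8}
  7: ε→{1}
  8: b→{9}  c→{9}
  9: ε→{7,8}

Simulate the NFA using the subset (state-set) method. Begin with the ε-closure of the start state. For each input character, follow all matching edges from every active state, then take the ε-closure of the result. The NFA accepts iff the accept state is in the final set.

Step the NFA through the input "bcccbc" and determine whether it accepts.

Answer: ACCEPT

Trace:
initial (ε-close {0}): {0,1,2,3,4,6,7,8}
'b' @ 1: {1,3,5,7,8,9}  [accepting]
'c' @ 2: {1,7,8,9}  [accepting]
'c' @ 3: {1,7,8,9}  [accepting]
'c' @ 4: {1,7,8,9}  [accepting]
'b' @ 5: {1,7,8,9}  [accepting]
'c' @ 6: {1,7,8,9}  [accepting]
after full input: {1,7,8,9}  (accept=1 in)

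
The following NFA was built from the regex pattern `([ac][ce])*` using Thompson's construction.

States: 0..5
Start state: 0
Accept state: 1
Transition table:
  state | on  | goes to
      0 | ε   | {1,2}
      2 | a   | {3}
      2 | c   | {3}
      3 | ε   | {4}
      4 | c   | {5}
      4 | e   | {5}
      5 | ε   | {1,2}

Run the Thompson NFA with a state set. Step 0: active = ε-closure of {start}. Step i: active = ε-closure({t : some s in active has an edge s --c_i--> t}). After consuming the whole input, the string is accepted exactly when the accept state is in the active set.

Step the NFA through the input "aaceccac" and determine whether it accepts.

Answer: REJECT

Trace:
start: ε-closure({0}) = {0,1,2}
'a' @ 1: {3,4}
'a' @ 2: {}  — dead — no transitions
rest 'ceccac' ignored (set empty)
end set {} — state 1 not in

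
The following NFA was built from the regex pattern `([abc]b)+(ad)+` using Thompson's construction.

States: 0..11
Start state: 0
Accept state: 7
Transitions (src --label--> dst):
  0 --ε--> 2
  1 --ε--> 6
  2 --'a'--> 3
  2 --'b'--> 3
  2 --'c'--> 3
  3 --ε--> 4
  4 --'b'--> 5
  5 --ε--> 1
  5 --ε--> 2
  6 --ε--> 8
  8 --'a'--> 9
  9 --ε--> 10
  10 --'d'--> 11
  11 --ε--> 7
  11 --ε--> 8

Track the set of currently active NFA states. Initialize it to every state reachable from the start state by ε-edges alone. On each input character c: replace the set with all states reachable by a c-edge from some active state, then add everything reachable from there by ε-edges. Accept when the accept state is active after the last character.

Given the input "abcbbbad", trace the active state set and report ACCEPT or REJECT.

initial (ε-close {0}): {0,2}
'a' @ 1: {3,4}
'b' @ 2: {1,2,5,6,8}
'c' @ 3: {3,4}
'b' @ 4: {1,2,5,6,8}
'b' @ 5: {3,4}
'b' @ 6: {1,2,5,6,8}
'a' @ 7: {3,4,9,10}
'd' @ 8: {7,8,11}  ✓accept
end set {7,8,11} — state 7 in

Answer: ACCEPT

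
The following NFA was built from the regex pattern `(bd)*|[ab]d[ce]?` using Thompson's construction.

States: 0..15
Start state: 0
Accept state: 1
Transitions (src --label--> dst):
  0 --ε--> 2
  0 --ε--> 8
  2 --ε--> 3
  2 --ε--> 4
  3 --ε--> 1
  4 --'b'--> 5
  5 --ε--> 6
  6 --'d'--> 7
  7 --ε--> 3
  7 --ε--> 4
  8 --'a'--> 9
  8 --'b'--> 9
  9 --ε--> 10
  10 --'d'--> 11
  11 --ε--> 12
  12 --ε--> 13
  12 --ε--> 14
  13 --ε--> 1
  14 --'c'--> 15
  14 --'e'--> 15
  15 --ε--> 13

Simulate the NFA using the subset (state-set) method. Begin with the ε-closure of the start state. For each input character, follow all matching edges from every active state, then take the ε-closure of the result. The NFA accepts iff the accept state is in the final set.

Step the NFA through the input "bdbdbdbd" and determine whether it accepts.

start: ε-closure({0}) = {0,1,2,3,4,8}
'b' @ 1: {5,6,9,10}
'd' @ 2: {1,3,4,7,11,12,13,14}  [accepting]
'b' @ 3: {5,6}
'd' @ 4: {1,3,4,7}  [accepting]
'b' @ 5: {5,6}
'd' @ 6: {1,3,4,7}  [accepting]
'b' @ 7: {5,6}
'd' @ 8: {1,3,4,7}  [accepting]
final: {1,3,4,7}; accept 1 in set

Answer: ACCEPT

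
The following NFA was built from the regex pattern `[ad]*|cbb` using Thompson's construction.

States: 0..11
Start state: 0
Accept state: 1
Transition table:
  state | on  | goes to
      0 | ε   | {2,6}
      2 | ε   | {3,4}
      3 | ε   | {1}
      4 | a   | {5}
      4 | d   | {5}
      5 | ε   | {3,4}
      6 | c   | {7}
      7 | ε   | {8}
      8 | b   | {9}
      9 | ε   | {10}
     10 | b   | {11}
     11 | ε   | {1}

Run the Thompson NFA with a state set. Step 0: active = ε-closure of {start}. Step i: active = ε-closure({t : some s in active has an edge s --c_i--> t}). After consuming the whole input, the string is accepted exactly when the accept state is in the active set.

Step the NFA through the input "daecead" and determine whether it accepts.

initial (ε-close {0}): {0,1,2,3,4,6}
'd' @ 1: {1,3,4,5}  (accept∈set)
'a' @ 2: {1,3,4,5}  (accept∈set)
'e' @ 3: {}  — state set empty
rest 'cead' ignored (set empty)
end set {} — state 1 not in

Answer: REJECT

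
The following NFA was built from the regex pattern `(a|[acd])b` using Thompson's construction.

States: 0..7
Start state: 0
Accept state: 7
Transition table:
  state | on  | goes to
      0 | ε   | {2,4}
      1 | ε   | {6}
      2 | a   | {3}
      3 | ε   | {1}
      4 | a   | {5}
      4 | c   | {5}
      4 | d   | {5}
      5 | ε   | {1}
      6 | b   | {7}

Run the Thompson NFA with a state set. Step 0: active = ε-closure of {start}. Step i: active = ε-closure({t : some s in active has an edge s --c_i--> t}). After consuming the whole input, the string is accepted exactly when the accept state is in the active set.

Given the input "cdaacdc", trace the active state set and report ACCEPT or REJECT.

start: ε-closure({0}) = {0,2,4}
'c' @ 1: {1,5,6}
'd' @ 2: {}  — dead — no transitions
rest 'aacdc' ignored (set empty)
end set {} — state 7 not in

Answer: REJECT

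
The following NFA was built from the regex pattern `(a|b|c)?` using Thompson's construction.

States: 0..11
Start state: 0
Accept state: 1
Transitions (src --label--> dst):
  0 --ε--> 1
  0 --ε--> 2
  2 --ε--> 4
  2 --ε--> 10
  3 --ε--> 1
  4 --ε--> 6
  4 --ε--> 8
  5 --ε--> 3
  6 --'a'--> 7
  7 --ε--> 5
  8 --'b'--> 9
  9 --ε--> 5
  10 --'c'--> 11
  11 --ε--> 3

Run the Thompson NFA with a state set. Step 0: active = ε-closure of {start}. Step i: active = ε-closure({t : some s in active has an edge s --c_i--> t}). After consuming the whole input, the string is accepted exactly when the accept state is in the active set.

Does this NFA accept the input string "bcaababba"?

initial (ε-close {0}): {0,1,2,4,6,8,10}
'b' @ 1: {1,3,5,9}  [accepting]
'c' @ 2: {}  — state set empty
rest 'aababba' ignored (set empty)
after full input: {}  (accept=1 not in)

Answer: REJECT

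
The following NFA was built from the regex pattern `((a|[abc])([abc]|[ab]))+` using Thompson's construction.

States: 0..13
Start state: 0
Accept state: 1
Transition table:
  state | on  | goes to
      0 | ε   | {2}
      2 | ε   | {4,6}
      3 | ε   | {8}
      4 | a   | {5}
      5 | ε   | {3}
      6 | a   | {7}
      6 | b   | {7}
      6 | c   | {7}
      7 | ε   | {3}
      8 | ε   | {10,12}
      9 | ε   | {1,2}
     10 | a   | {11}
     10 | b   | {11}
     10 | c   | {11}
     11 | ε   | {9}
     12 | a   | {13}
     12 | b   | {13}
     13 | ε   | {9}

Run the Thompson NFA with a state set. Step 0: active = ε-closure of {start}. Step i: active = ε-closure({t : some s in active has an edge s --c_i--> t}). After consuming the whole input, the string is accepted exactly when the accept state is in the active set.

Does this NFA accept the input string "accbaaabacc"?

S₀ = ε-closure({0}) = {0,2,4,6}
'a' @ 1: {3,5,7,8,10,12}
'c' @ 2: {1,2,4,6,9,11}  [accepting]
'c' @ 3: {3,7,8,10,12}
'b' @ 4: {1,2,4,6,9,11,13}  [accepting]
'a' @ 5: {3,5,7,8,10,12}
'a' @ 6: {1,2,4,6,9,11,13}  [accepting]
'a' @ 7: {3,5,7,8,10,12}
'b' @ 8: {1,2,4,6,9,11,13}  [accepting]
'a' @ 9: {3,5,7,8,10,12}
'c' @ 10: {1,2,4,6,9,11}  [accepting]
'c' @ 11: {3,7,8,10,12}
after full input: {3,7,8,10,12}  (accept=1 not in)

Answer: REJECT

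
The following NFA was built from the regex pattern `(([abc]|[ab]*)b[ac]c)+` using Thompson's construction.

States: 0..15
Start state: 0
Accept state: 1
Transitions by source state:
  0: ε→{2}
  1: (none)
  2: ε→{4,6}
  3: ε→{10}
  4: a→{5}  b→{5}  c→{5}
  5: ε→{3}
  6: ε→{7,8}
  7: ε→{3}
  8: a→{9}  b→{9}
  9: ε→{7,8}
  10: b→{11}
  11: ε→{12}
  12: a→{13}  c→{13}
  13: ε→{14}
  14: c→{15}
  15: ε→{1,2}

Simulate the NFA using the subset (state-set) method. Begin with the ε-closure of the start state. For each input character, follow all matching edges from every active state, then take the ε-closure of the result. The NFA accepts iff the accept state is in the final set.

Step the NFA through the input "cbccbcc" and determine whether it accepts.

Answer: ACCEPT

Trace:
initial (ε-close {0}): {0,2,3,4,6,7,8,10}
'c' @ 1: {3,5,10}
'b' @ 2: {11,12}
'c' @ 3: {13,14}
'c' @ 4: {1,2,3,4,6,7,8,10,15}  (accept∈set)
'b' @ 5: {3,5,7,8,9,10,11,12}
'c' @ 6: {13,14}
'c' @ 7: {1,2,3,4,6,7,8,10,15}  (accept∈set)
end set {1,2,3,4,6,7,8,10,15} — state 1 in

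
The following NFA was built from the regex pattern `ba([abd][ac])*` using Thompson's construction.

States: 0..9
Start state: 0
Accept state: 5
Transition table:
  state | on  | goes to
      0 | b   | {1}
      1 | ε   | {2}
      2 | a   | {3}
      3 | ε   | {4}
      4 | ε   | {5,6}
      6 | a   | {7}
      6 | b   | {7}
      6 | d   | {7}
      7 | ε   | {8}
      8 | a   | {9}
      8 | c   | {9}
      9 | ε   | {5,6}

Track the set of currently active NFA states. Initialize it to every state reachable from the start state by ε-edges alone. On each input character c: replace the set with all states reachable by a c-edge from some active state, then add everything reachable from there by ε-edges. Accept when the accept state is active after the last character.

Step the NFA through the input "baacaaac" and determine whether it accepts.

start: ε-closure({0}) = {0}
'b' @ 1: {1,2}
'a' @ 2: {3,4,5,6}  [accepting]
'a' @ 3: {7,8}
'c' @ 4: {5,6,9}  [accepting]
'a' @ 5: {7,8}
'a' @ 6: {5,6,9}  [accepting]
'a' @ 7: {7,8}
'c' @ 8: {5,6,9}  [accepting]
after full input: {5,6,9}  (accept=5 in)

Answer: ACCEPT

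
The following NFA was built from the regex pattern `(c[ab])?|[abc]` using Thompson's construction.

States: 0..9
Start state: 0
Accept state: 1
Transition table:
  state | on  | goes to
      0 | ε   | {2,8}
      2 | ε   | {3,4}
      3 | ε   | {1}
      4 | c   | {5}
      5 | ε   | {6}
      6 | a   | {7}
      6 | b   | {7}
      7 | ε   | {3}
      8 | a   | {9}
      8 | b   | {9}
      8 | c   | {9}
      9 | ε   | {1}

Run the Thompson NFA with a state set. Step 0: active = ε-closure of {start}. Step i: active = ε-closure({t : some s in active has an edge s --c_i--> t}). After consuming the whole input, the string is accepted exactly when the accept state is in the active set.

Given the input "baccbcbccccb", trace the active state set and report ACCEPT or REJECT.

initial (ε-close {0}): {0,1,2,3,4,8}
'b' @ 1: {1,9}  [accepting]
'a' @ 2: {}  — dead — no transitions
rest 'ccbcbccccb' ignored (set empty)
final: {}; accept 1 not in set

Answer: REJECT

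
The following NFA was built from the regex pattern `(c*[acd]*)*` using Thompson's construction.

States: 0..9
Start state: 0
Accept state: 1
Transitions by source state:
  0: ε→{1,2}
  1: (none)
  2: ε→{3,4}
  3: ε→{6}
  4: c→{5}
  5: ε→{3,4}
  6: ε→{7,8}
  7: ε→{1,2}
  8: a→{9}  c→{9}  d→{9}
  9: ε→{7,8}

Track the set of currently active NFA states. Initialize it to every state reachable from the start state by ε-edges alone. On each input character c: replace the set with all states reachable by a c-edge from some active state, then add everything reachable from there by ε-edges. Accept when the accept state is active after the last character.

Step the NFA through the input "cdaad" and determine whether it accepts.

Answer: ACCEPT

Trace:
initial (ε-close {0}): {0,1,2,3,4,6,7,8}
'c' @ 1: {1,2,3,4,5,6,7,8,9}  ✓accept
'd' @ 2: {1,2,3,4,6,7,8,9}  ✓accept
'a' @ 3: {1,2,3,4,6,7,8,9}  ✓accept
'a' @ 4: {1,2,3,4,6,7,8,9}  ✓accept
'd' @ 5: {1,2,3,4,6,7,8,9}  ✓accept
final: {1,2,3,4,6,7,8,9}; accept 1 in set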